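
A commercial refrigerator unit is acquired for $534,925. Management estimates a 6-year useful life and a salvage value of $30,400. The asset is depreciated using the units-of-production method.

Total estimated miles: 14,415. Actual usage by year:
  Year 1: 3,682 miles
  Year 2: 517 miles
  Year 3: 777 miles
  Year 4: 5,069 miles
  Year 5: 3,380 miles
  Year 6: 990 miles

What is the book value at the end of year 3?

$360,765

Depreciable base = $534,925 − $30,400 = $504,525.
Rate = $504,525 / 14,415 miles = $35 per mile.
Year 1: 3,682 × $35 = $128,870. Book value $406,055.
Year 2: 517 × $35 = $18,095. Book value $387,960.
Year 3: 777 × $35 = $27,195. Book value $360,765.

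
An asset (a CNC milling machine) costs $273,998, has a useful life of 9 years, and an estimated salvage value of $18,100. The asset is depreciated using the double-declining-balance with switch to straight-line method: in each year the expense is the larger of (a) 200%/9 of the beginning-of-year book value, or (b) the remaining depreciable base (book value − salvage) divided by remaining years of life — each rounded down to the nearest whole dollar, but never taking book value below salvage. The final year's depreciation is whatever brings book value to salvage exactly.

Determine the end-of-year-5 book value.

Depreciable base = $273,998 − $18,100 = $255,898.
Year 1: DB = ⌊$273,998 × 200%/9⌋ = $60,888; SL = ⌊$255,898/9⌋ = $28,433 → take DB $60,888. Book value $213,110.
Year 2: DB = ⌊$213,110 × 200%/9⌋ = $47,357; SL = ⌊$195,010/8⌋ = $24,376 → take DB $47,357. Book value $165,753.
Year 3: DB = ⌊$165,753 × 200%/9⌋ = $36,834; SL = ⌊$147,653/7⌋ = $21,093 → take DB $36,834. Book value $128,919.
Year 4: DB = ⌊$128,919 × 200%/9⌋ = $28,648; SL = ⌊$110,819/6⌋ = $18,469 → take DB $28,648. Book value $100,271.
Year 5: DB = ⌊$100,271 × 200%/9⌋ = $22,282; SL = ⌊$82,171/5⌋ = $16,434 → take DB $22,282. Book value $77,989.

$77,989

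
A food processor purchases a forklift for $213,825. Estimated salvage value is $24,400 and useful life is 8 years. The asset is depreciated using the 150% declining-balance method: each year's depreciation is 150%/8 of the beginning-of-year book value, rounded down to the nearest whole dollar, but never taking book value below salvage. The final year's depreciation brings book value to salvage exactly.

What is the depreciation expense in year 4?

Depreciable base = $213,825 − $24,400 = $189,425.
Year 1: ⌊$213,825 × 150%/8⌋ = $40,092. Book value $173,733.
Year 2: ⌊$173,733 × 150%/8⌋ = $32,574. Book value $141,159.
Year 3: ⌊$141,159 × 150%/8⌋ = $26,467. Book value $114,692.
Year 4: ⌊$114,692 × 150%/8⌋ = $21,504. Book value $93,188.

$21,504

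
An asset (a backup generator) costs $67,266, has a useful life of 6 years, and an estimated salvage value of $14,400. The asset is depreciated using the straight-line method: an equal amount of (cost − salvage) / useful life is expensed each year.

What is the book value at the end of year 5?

$23,211

Depreciable base = $67,266 − $14,400 = $52,866.
Annual expense = $52,866 / 6 = $8,811.
End of year 1: book value $58,455.
End of year 2: book value $49,644.
End of year 3: book value $40,833.
End of year 4: book value $32,022.
End of year 5: book value $23,211.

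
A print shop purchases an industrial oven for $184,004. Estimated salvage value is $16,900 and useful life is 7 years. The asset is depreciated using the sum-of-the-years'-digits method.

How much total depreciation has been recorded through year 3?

$107,424

Depreciable base = $184,004 − $16,900 = $167,104.
Sum of the years' digits = 7+6+5+4+3+2+1 = 28.
Year 1: $167,104 × 7/28 = $41,776. Book value $142,228.
Year 2: $167,104 × 6/28 = $35,808. Book value $106,420.
Year 3: $167,104 × 5/28 = $29,840. Book value $76,580.
Accumulated through year 3 = $184,004 − $76,580 = $107,424.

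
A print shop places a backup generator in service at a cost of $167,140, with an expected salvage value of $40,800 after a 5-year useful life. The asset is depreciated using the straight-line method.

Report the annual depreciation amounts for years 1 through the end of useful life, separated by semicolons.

Depreciable base = $167,140 − $40,800 = $126,340.
Annual expense = $126,340 / 5 = $25,268.
End of year 1: book value $141,872.
End of year 2: book value $116,604.
End of year 3: book value $91,336.
End of year 4: book value $66,068.
End of year 5: book value $40,800.

$25,268; $25,268; $25,268; $25,268; $25,268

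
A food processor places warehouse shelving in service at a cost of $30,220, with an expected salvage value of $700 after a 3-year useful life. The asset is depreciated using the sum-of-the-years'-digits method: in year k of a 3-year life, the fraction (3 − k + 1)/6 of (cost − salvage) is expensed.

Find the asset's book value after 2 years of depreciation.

$5,620

Depreciable base = $30,220 − $700 = $29,520.
Sum of the years' digits = 3+2+1 = 6.
Year 1: $29,520 × 3/6 = $14,760. Book value $15,460.
Year 2: $29,520 × 2/6 = $9,840. Book value $5,620.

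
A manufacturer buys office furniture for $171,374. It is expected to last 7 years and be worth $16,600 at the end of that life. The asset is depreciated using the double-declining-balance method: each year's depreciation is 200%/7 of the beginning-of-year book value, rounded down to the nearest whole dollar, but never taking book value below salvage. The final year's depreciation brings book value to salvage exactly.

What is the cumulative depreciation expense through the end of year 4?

$126,763

Depreciable base = $171,374 − $16,600 = $154,774.
Year 1: ⌊$171,374 × 200%/7⌋ = $48,964. Book value $122,410.
Year 2: ⌊$122,410 × 200%/7⌋ = $34,974. Book value $87,436.
Year 3: ⌊$87,436 × 200%/7⌋ = $24,981. Book value $62,455.
Year 4: ⌊$62,455 × 200%/7⌋ = $17,844. Book value $44,611.
Accumulated through year 4 = $171,374 − $44,611 = $126,763.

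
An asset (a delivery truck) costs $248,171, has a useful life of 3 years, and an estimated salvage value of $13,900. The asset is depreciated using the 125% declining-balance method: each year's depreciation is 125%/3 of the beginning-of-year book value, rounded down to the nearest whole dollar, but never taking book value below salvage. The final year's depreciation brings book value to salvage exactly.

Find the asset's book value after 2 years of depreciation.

Depreciable base = $248,171 − $13,900 = $234,271.
Year 1: ⌊$248,171 × 125%/3⌋ = $103,404. Book value $144,767.
Year 2: ⌊$144,767 × 125%/3⌋ = $60,319. Book value $84,448.

$84,448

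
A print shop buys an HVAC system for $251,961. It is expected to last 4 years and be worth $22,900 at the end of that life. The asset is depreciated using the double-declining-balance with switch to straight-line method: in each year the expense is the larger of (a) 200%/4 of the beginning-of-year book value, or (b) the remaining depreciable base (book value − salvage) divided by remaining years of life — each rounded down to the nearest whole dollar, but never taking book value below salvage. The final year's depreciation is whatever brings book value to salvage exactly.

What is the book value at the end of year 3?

$31,496

Depreciable base = $251,961 − $22,900 = $229,061.
Year 1: DB = ⌊$251,961 × 200%/4⌋ = $125,980; SL = ⌊$229,061/4⌋ = $57,265 → take DB $125,980. Book value $125,981.
Year 2: DB = ⌊$125,981 × 200%/4⌋ = $62,990; SL = ⌊$103,081/3⌋ = $34,360 → take DB $62,990. Book value $62,991.
Year 3: DB = ⌊$62,991 × 200%/4⌋ = $31,495; SL = ⌊$40,091/2⌋ = $20,045 → take DB $31,495. Book value $31,496.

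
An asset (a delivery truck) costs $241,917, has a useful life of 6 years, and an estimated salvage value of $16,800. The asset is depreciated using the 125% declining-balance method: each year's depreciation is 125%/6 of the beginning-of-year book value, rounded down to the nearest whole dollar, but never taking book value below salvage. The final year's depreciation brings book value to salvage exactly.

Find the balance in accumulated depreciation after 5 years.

Depreciable base = $241,917 − $16,800 = $225,117.
Year 1: ⌊$241,917 × 125%/6⌋ = $50,399. Book value $191,518.
Year 2: ⌊$191,518 × 125%/6⌋ = $39,899. Book value $151,619.
Year 3: ⌊$151,619 × 125%/6⌋ = $31,587. Book value $120,032.
Year 4: ⌊$120,032 × 125%/6⌋ = $25,006. Book value $95,026.
Year 5: ⌊$95,026 × 125%/6⌋ = $19,797. Book value $75,229.
Accumulated through year 5 = $241,917 − $75,229 = $166,688.

$166,688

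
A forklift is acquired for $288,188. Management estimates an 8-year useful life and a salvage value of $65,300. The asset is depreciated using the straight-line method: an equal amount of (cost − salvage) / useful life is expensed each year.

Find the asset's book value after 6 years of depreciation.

Depreciable base = $288,188 − $65,300 = $222,888.
Annual expense = $222,888 / 8 = $27,861.
End of year 1: book value $260,327.
End of year 2: book value $232,466.
End of year 3: book value $204,605.
End of year 4: book value $176,744.
End of year 5: book value $148,883.
End of year 6: book value $121,022.

$121,022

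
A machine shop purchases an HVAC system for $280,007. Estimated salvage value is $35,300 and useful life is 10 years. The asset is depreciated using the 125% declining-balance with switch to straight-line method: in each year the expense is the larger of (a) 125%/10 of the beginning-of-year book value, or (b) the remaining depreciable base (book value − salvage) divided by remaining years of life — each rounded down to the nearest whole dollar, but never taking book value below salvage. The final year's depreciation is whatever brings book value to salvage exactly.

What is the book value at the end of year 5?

Depreciable base = $280,007 − $35,300 = $244,707.
Year 1: DB = ⌊$280,007 × 125%/10⌋ = $35,000; SL = ⌊$244,707/10⌋ = $24,470 → take DB $35,000. Book value $245,007.
Year 2: DB = ⌊$245,007 × 125%/10⌋ = $30,625; SL = ⌊$209,707/9⌋ = $23,300 → take DB $30,625. Book value $214,382.
Year 3: DB = ⌊$214,382 × 125%/10⌋ = $26,797; SL = ⌊$179,082/8⌋ = $22,385 → take DB $26,797. Book value $187,585.
Year 4: DB = ⌊$187,585 × 125%/10⌋ = $23,448; SL = ⌊$152,285/7⌋ = $21,755 → take DB $23,448. Book value $164,137.
Year 5: DB = ⌊$164,137 × 125%/10⌋ = $20,517; SL = ⌊$128,837/6⌋ = $21,472 → take SL $21,472. Book value $142,665.

$142,665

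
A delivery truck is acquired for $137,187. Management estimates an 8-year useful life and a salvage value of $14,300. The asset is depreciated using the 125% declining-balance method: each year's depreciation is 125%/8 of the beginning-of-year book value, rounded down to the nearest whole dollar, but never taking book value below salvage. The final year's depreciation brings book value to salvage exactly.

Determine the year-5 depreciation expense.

$10,864

Depreciable base = $137,187 − $14,300 = $122,887.
Year 1: ⌊$137,187 × 125%/8⌋ = $21,435. Book value $115,752.
Year 2: ⌊$115,752 × 125%/8⌋ = $18,086. Book value $97,666.
Year 3: ⌊$97,666 × 125%/8⌋ = $15,260. Book value $82,406.
Year 4: ⌊$82,406 × 125%/8⌋ = $12,875. Book value $69,531.
Year 5: ⌊$69,531 × 125%/8⌋ = $10,864. Book value $58,667.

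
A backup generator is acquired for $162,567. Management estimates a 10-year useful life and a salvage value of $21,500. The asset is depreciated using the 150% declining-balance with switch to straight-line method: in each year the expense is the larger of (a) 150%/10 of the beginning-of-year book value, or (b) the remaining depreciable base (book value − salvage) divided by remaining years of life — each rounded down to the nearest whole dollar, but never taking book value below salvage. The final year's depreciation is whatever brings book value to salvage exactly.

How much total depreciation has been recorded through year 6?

$101,253

Depreciable base = $162,567 − $21,500 = $141,067.
Year 1: DB = ⌊$162,567 × 150%/10⌋ = $24,385; SL = ⌊$141,067/10⌋ = $14,106 → take DB $24,385. Book value $138,182.
Year 2: DB = ⌊$138,182 × 150%/10⌋ = $20,727; SL = ⌊$116,682/9⌋ = $12,964 → take DB $20,727. Book value $117,455.
Year 3: DB = ⌊$117,455 × 150%/10⌋ = $17,618; SL = ⌊$95,955/8⌋ = $11,994 → take DB $17,618. Book value $99,837.
Year 4: DB = ⌊$99,837 × 150%/10⌋ = $14,975; SL = ⌊$78,337/7⌋ = $11,191 → take DB $14,975. Book value $84,862.
Year 5: DB = ⌊$84,862 × 150%/10⌋ = $12,729; SL = ⌊$63,362/6⌋ = $10,560 → take DB $12,729. Book value $72,133.
Year 6: DB = ⌊$72,133 × 150%/10⌋ = $10,819; SL = ⌊$50,633/5⌋ = $10,126 → take DB $10,819. Book value $61,314.
Accumulated through year 6 = $162,567 − $61,314 = $101,253.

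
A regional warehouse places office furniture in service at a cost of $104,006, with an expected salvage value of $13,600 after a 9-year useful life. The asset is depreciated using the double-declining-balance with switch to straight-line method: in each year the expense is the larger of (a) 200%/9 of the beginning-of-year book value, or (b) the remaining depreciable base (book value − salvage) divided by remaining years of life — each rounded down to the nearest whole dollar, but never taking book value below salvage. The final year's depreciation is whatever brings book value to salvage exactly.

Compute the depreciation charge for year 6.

$6,578

Depreciable base = $104,006 − $13,600 = $90,406.
Year 1: DB = ⌊$104,006 × 200%/9⌋ = $23,112; SL = ⌊$90,406/9⌋ = $10,045 → take DB $23,112. Book value $80,894.
Year 2: DB = ⌊$80,894 × 200%/9⌋ = $17,976; SL = ⌊$67,294/8⌋ = $8,411 → take DB $17,976. Book value $62,918.
Year 3: DB = ⌊$62,918 × 200%/9⌋ = $13,981; SL = ⌊$49,318/7⌋ = $7,045 → take DB $13,981. Book value $48,937.
Year 4: DB = ⌊$48,937 × 200%/9⌋ = $10,874; SL = ⌊$35,337/6⌋ = $5,889 → take DB $10,874. Book value $38,063.
Year 5: DB = ⌊$38,063 × 200%/9⌋ = $8,458; SL = ⌊$24,463/5⌋ = $4,892 → take DB $8,458. Book value $29,605.
Year 6: DB = ⌊$29,605 × 200%/9⌋ = $6,578; SL = ⌊$16,005/4⌋ = $4,001 → take DB $6,578. Book value $23,027.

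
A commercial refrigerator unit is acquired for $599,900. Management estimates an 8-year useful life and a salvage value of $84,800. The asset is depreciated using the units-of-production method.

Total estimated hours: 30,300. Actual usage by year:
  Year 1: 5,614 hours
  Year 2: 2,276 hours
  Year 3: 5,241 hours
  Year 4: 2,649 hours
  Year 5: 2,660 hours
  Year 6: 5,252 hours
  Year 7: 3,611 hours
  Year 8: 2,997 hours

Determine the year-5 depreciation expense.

Depreciable base = $599,900 − $84,800 = $515,100.
Rate = $515,100 / 30,300 hours = $17 per hour.
Year 1: 5,614 × $17 = $95,438. Book value $504,462.
Year 2: 2,276 × $17 = $38,692. Book value $465,770.
Year 3: 5,241 × $17 = $89,097. Book value $376,673.
Year 4: 2,649 × $17 = $45,033. Book value $331,640.
Year 5: 2,660 × $17 = $45,220. Book value $286,420.

$45,220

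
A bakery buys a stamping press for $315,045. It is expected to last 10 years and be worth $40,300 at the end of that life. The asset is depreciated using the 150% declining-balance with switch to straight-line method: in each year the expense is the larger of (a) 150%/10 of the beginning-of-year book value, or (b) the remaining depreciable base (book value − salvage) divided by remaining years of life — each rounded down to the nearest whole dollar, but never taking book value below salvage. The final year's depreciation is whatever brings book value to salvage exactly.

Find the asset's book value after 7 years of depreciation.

$99,191

Depreciable base = $315,045 − $40,300 = $274,745.
Year 1: DB = ⌊$315,045 × 150%/10⌋ = $47,256; SL = ⌊$274,745/10⌋ = $27,474 → take DB $47,256. Book value $267,789.
Year 2: DB = ⌊$267,789 × 150%/10⌋ = $40,168; SL = ⌊$227,489/9⌋ = $25,276 → take DB $40,168. Book value $227,621.
Year 3: DB = ⌊$227,621 × 150%/10⌋ = $34,143; SL = ⌊$187,321/8⌋ = $23,415 → take DB $34,143. Book value $193,478.
Year 4: DB = ⌊$193,478 × 150%/10⌋ = $29,021; SL = ⌊$153,178/7⌋ = $21,882 → take DB $29,021. Book value $164,457.
Year 5: DB = ⌊$164,457 × 150%/10⌋ = $24,668; SL = ⌊$124,157/6⌋ = $20,692 → take DB $24,668. Book value $139,789.
Year 6: DB = ⌊$139,789 × 150%/10⌋ = $20,968; SL = ⌊$99,489/5⌋ = $19,897 → take DB $20,968. Book value $118,821.
Year 7: DB = ⌊$118,821 × 150%/10⌋ = $17,823; SL = ⌊$78,521/4⌋ = $19,630 → take SL $19,630. Book value $99,191.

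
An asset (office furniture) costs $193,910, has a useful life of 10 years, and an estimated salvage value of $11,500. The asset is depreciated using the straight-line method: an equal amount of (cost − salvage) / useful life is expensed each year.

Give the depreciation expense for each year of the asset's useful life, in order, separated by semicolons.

Depreciable base = $193,910 − $11,500 = $182,410.
Annual expense = $182,410 / 10 = $18,241.
End of year 1: book value $175,669.
End of year 2: book value $157,428.
End of year 3: book value $139,187.
End of year 4: book value $120,946.
End of year 5: book value $102,705.
End of year 6: book value $84,464.
End of year 7: book value $66,223.
End of year 8: book value $47,982.
End of year 9: book value $29,741.
End of year 10: book value $11,500.

$18,241; $18,241; $18,241; $18,241; $18,241; $18,241; $18,241; $18,241; $18,241; $18,241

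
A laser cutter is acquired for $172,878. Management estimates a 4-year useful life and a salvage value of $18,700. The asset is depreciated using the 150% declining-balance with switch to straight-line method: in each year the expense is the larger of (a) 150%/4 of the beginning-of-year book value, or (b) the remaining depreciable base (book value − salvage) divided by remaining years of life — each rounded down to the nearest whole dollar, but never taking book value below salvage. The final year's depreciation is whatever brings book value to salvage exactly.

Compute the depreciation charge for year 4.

$23,507

Depreciable base = $172,878 − $18,700 = $154,178.
Year 1: DB = ⌊$172,878 × 150%/4⌋ = $64,829; SL = ⌊$154,178/4⌋ = $38,544 → take DB $64,829. Book value $108,049.
Year 2: DB = ⌊$108,049 × 150%/4⌋ = $40,518; SL = ⌊$89,349/3⌋ = $29,783 → take DB $40,518. Book value $67,531.
Year 3: DB = ⌊$67,531 × 150%/4⌋ = $25,324; SL = ⌊$48,831/2⌋ = $24,415 → take DB $25,324. Book value $42,207.
Year 4 (final): $42,207 − $18,700 = $23,507. Book value $18,700.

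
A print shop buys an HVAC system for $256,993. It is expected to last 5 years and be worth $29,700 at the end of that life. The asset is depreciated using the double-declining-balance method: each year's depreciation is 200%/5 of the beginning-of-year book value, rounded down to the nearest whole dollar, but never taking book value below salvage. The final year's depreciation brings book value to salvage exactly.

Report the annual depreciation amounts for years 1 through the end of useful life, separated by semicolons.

Depreciable base = $256,993 − $29,700 = $227,293.
Year 1: ⌊$256,993 × 200%/5⌋ = $102,797. Book value $154,196.
Year 2: ⌊$154,196 × 200%/5⌋ = $61,678. Book value $92,518.
Year 3: ⌊$92,518 × 200%/5⌋ = $37,007. Book value $55,511.
Year 4: ⌊$55,511 × 200%/5⌋ = $22,204. Book value $33,307.
Year 5 (final): $33,307 − $29,700 = $3,607. Book value $29,700.

$102,797; $61,678; $37,007; $22,204; $3,607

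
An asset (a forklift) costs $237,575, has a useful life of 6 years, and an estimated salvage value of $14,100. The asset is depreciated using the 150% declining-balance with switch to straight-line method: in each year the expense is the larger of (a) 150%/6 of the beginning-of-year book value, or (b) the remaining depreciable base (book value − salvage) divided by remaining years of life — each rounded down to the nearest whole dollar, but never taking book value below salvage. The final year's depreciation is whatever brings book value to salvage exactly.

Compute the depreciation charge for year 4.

Depreciable base = $237,575 − $14,100 = $223,475.
Year 1: DB = ⌊$237,575 × 150%/6⌋ = $59,393; SL = ⌊$223,475/6⌋ = $37,245 → take DB $59,393. Book value $178,182.
Year 2: DB = ⌊$178,182 × 150%/6⌋ = $44,545; SL = ⌊$164,082/5⌋ = $32,816 → take DB $44,545. Book value $133,637.
Year 3: DB = ⌊$133,637 × 150%/6⌋ = $33,409; SL = ⌊$119,537/4⌋ = $29,884 → take DB $33,409. Book value $100,228.
Year 4: DB = ⌊$100,228 × 150%/6⌋ = $25,057; SL = ⌊$86,128/3⌋ = $28,709 → take SL $28,709. Book value $71,519.

$28,709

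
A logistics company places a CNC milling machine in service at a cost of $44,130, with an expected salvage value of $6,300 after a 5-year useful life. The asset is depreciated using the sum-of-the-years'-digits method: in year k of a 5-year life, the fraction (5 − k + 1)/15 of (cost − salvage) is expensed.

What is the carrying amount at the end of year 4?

Depreciable base = $44,130 − $6,300 = $37,830.
Sum of the years' digits = 5+4+3+2+1 = 15.
Year 1: $37,830 × 5/15 = $12,610. Book value $31,520.
Year 2: $37,830 × 4/15 = $10,088. Book value $21,432.
Year 3: $37,830 × 3/15 = $7,566. Book value $13,866.
Year 4: $37,830 × 2/15 = $5,044. Book value $8,822.

$8,822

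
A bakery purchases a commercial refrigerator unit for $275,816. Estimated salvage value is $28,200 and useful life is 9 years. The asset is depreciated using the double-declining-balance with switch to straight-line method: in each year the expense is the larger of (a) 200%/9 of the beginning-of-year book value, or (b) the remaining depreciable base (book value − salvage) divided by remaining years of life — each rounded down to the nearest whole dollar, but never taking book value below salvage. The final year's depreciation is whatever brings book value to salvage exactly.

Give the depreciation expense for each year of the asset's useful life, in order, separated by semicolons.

Depreciable base = $275,816 − $28,200 = $247,616.
Year 1: DB = ⌊$275,816 × 200%/9⌋ = $61,292; SL = ⌊$247,616/9⌋ = $27,512 → take DB $61,292. Book value $214,524.
Year 2: DB = ⌊$214,524 × 200%/9⌋ = $47,672; SL = ⌊$186,324/8⌋ = $23,290 → take DB $47,672. Book value $166,852.
Year 3: DB = ⌊$166,852 × 200%/9⌋ = $37,078; SL = ⌊$138,652/7⌋ = $19,807 → take DB $37,078. Book value $129,774.
Year 4: DB = ⌊$129,774 × 200%/9⌋ = $28,838; SL = ⌊$101,574/6⌋ = $16,929 → take DB $28,838. Book value $100,936.
Year 5: DB = ⌊$100,936 × 200%/9⌋ = $22,430; SL = ⌊$72,736/5⌋ = $14,547 → take DB $22,430. Book value $78,506.
Year 6: DB = ⌊$78,506 × 200%/9⌋ = $17,445; SL = ⌊$50,306/4⌋ = $12,576 → take DB $17,445. Book value $61,061.
Year 7: DB = ⌊$61,061 × 200%/9⌋ = $13,569; SL = ⌊$32,861/3⌋ = $10,953 → take DB $13,569. Book value $47,492.
Year 8: DB = ⌊$47,492 × 200%/9⌋ = $10,553; SL = ⌊$19,292/2⌋ = $9,646 → take DB $10,553. Book value $36,939.
Year 9 (final): $36,939 − $28,200 = $8,739. Book value $28,200.

$61,292; $47,672; $37,078; $28,838; $22,430; $17,445; $13,569; $10,553; $8,739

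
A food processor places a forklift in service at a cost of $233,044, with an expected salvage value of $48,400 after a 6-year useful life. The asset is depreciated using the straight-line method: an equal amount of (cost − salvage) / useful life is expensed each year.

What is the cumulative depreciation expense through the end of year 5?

Depreciable base = $233,044 − $48,400 = $184,644.
Annual expense = $184,644 / 6 = $30,774.
End of year 1: book value $202,270.
End of year 2: book value $171,496.
End of year 3: book value $140,722.
End of year 4: book value $109,948.
End of year 5: book value $79,174.
Accumulated through year 5 = $233,044 − $79,174 = $153,870.

$153,870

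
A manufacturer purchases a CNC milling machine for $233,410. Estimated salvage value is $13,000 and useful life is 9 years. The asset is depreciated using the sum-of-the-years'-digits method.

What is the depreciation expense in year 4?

$29,388

Depreciable base = $233,410 − $13,000 = $220,410.
Sum of the years' digits = 9+8+7+6+5+4+3+2+1 = 45.
Year 1: $220,410 × 9/45 = $44,082. Book value $189,328.
Year 2: $220,410 × 8/45 = $39,184. Book value $150,144.
Year 3: $220,410 × 7/45 = $34,286. Book value $115,858.
Year 4: $220,410 × 6/45 = $29,388. Book value $86,470.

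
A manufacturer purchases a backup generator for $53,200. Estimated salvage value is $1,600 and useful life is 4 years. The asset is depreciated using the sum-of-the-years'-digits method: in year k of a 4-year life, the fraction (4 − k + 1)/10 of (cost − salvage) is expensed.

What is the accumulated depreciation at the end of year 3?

$46,440

Depreciable base = $53,200 − $1,600 = $51,600.
Sum of the years' digits = 4+3+2+1 = 10.
Year 1: $51,600 × 4/10 = $20,640. Book value $32,560.
Year 2: $51,600 × 3/10 = $15,480. Book value $17,080.
Year 3: $51,600 × 2/10 = $10,320. Book value $6,760.
Accumulated through year 3 = $53,200 − $6,760 = $46,440.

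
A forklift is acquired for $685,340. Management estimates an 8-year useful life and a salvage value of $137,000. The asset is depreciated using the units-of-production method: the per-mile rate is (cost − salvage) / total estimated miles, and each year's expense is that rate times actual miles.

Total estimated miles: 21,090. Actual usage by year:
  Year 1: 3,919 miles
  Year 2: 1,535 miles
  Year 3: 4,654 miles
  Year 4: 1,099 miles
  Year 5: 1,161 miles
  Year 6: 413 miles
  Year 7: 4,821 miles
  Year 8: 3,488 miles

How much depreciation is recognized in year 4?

Depreciable base = $685,340 − $137,000 = $548,340.
Rate = $548,340 / 21,090 miles = $26 per mile.
Year 1: 3,919 × $26 = $101,894. Book value $583,446.
Year 2: 1,535 × $26 = $39,910. Book value $543,536.
Year 3: 4,654 × $26 = $121,004. Book value $422,532.
Year 4: 1,099 × $26 = $28,574. Book value $393,958.

$28,574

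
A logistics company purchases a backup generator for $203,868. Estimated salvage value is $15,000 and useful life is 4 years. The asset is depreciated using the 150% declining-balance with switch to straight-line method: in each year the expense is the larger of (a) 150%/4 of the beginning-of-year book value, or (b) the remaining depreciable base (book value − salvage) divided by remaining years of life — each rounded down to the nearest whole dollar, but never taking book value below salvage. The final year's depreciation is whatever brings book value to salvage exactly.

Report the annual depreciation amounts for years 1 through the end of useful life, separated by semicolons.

$76,450; $47,781; $32,318; $32,319

Depreciable base = $203,868 − $15,000 = $188,868.
Year 1: DB = ⌊$203,868 × 150%/4⌋ = $76,450; SL = ⌊$188,868/4⌋ = $47,217 → take DB $76,450. Book value $127,418.
Year 2: DB = ⌊$127,418 × 150%/4⌋ = $47,781; SL = ⌊$112,418/3⌋ = $37,472 → take DB $47,781. Book value $79,637.
Year 3: DB = ⌊$79,637 × 150%/4⌋ = $29,863; SL = ⌊$64,637/2⌋ = $32,318 → take SL $32,318. Book value $47,319.
Year 4 (final): $47,319 − $15,000 = $32,319. Book value $15,000.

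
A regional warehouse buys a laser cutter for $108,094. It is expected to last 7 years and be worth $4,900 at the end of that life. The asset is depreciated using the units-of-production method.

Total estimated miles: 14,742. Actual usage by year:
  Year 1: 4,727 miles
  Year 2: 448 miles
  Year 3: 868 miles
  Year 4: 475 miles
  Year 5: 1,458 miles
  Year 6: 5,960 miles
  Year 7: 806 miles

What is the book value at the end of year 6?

$10,542

Depreciable base = $108,094 − $4,900 = $103,194.
Rate = $103,194 / 14,742 miles = $7 per mile.
Year 1: 4,727 × $7 = $33,089. Book value $75,005.
Year 2: 448 × $7 = $3,136. Book value $71,869.
Year 3: 868 × $7 = $6,076. Book value $65,793.
Year 4: 475 × $7 = $3,325. Book value $62,468.
Year 5: 1,458 × $7 = $10,206. Book value $52,262.
Year 6: 5,960 × $7 = $41,720. Book value $10,542.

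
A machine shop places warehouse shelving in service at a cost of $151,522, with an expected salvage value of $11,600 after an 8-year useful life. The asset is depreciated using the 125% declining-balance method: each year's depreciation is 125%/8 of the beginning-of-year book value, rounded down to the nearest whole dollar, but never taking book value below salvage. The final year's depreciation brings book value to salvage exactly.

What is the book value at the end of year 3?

$91,017

Depreciable base = $151,522 − $11,600 = $139,922.
Year 1: ⌊$151,522 × 125%/8⌋ = $23,675. Book value $127,847.
Year 2: ⌊$127,847 × 125%/8⌋ = $19,976. Book value $107,871.
Year 3: ⌊$107,871 × 125%/8⌋ = $16,854. Book value $91,017.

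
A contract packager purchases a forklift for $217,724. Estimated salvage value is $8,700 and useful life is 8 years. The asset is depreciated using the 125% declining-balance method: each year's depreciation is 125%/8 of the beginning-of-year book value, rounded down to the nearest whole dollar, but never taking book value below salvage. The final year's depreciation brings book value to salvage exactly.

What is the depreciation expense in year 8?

Depreciable base = $217,724 − $8,700 = $209,024.
Year 1: ⌊$217,724 × 125%/8⌋ = $34,019. Book value $183,705.
Year 2: ⌊$183,705 × 125%/8⌋ = $28,703. Book value $155,002.
Year 3: ⌊$155,002 × 125%/8⌋ = $24,219. Book value $130,783.
Year 4: ⌊$130,783 × 125%/8⌋ = $20,434. Book value $110,349.
Year 5: ⌊$110,349 × 125%/8⌋ = $17,242. Book value $93,107.
Year 6: ⌊$93,107 × 125%/8⌋ = $14,547. Book value $78,560.
Year 7: ⌊$78,560 × 125%/8⌋ = $12,275. Book value $66,285.
Year 8 (final): $66,285 − $8,700 = $57,585. Book value $8,700.

$57,585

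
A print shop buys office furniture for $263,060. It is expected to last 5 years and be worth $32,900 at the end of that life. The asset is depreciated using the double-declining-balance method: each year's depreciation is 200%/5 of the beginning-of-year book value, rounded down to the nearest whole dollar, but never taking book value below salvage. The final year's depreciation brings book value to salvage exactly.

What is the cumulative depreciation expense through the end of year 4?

Depreciable base = $263,060 − $32,900 = $230,160.
Year 1: ⌊$263,060 × 200%/5⌋ = $105,224. Book value $157,836.
Year 2: ⌊$157,836 × 200%/5⌋ = $63,134. Book value $94,702.
Year 3: ⌊$94,702 × 200%/5⌋ = $37,880. Book value $56,822.
Year 4: ⌊$56,822 × 200%/5⌋ = $22,728. Book value $34,094.
Accumulated through year 4 = $263,060 − $34,094 = $228,966.

$228,966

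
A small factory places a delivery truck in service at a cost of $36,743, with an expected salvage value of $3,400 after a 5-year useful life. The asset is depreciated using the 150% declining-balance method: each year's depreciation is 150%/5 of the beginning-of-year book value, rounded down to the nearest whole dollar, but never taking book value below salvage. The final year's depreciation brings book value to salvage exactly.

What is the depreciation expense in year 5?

$5,423

Depreciable base = $36,743 − $3,400 = $33,343.
Year 1: ⌊$36,743 × 150%/5⌋ = $11,022. Book value $25,721.
Year 2: ⌊$25,721 × 150%/5⌋ = $7,716. Book value $18,005.
Year 3: ⌊$18,005 × 150%/5⌋ = $5,401. Book value $12,604.
Year 4: ⌊$12,604 × 150%/5⌋ = $3,781. Book value $8,823.
Year 5 (final): $8,823 − $3,400 = $5,423. Book value $3,400.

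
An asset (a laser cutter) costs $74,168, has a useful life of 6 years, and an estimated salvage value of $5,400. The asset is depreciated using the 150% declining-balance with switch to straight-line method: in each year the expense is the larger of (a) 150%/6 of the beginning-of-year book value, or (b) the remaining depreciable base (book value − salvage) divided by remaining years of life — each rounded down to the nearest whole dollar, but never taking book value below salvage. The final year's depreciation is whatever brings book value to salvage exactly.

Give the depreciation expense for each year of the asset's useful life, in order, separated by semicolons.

$18,542; $13,906; $10,430; $8,630; $8,630; $8,630

Depreciable base = $74,168 − $5,400 = $68,768.
Year 1: DB = ⌊$74,168 × 150%/6⌋ = $18,542; SL = ⌊$68,768/6⌋ = $11,461 → take DB $18,542. Book value $55,626.
Year 2: DB = ⌊$55,626 × 150%/6⌋ = $13,906; SL = ⌊$50,226/5⌋ = $10,045 → take DB $13,906. Book value $41,720.
Year 3: DB = ⌊$41,720 × 150%/6⌋ = $10,430; SL = ⌊$36,320/4⌋ = $9,080 → take DB $10,430. Book value $31,290.
Year 4: DB = ⌊$31,290 × 150%/6⌋ = $7,822; SL = ⌊$25,890/3⌋ = $8,630 → take SL $8,630. Book value $22,660.
Year 5: DB = ⌊$22,660 × 150%/6⌋ = $5,665; SL = ⌊$17,260/2⌋ = $8,630 → take SL $8,630. Book value $14,030.
Year 6 (final): $14,030 − $5,400 = $8,630. Book value $5,400.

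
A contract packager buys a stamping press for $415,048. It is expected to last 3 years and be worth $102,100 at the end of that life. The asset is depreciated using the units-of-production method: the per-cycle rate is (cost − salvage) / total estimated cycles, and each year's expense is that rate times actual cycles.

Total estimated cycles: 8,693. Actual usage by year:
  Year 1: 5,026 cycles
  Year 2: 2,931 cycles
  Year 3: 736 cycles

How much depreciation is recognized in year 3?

$26,496

Depreciable base = $415,048 − $102,100 = $312,948.
Rate = $312,948 / 8,693 cycles = $36 per cycle.
Year 1: 5,026 × $36 = $180,936. Book value $234,112.
Year 2: 2,931 × $36 = $105,516. Book value $128,596.
Year 3: 736 × $36 = $26,496. Book value $102,100.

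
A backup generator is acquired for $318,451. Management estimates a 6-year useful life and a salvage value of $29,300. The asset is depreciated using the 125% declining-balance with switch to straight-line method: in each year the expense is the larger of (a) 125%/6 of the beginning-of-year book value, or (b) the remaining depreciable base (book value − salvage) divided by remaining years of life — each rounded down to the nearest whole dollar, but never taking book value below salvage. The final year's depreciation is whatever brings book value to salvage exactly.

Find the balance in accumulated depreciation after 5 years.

$246,579

Depreciable base = $318,451 − $29,300 = $289,151.
Year 1: DB = ⌊$318,451 × 125%/6⌋ = $66,343; SL = ⌊$289,151/6⌋ = $48,191 → take DB $66,343. Book value $252,108.
Year 2: DB = ⌊$252,108 × 125%/6⌋ = $52,522; SL = ⌊$222,808/5⌋ = $44,561 → take DB $52,522. Book value $199,586.
Year 3: DB = ⌊$199,586 × 125%/6⌋ = $41,580; SL = ⌊$170,286/4⌋ = $42,571 → take SL $42,571. Book value $157,015.
Year 4: DB = ⌊$157,015 × 125%/6⌋ = $32,711; SL = ⌊$127,715/3⌋ = $42,571 → take SL $42,571. Book value $114,444.
Year 5: DB = ⌊$114,444 × 125%/6⌋ = $23,842; SL = ⌊$85,144/2⌋ = $42,572 → take SL $42,572. Book value $71,872.
Accumulated through year 5 = $318,451 − $71,872 = $246,579.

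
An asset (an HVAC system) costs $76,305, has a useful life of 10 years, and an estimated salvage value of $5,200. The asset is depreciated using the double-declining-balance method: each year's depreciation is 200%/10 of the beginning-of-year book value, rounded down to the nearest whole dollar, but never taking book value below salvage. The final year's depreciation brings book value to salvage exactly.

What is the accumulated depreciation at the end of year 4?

Depreciable base = $76,305 − $5,200 = $71,105.
Year 1: ⌊$76,305 × 200%/10⌋ = $15,261. Book value $61,044.
Year 2: ⌊$61,044 × 200%/10⌋ = $12,208. Book value $48,836.
Year 3: ⌊$48,836 × 200%/10⌋ = $9,767. Book value $39,069.
Year 4: ⌊$39,069 × 200%/10⌋ = $7,813. Book value $31,256.
Accumulated through year 4 = $76,305 − $31,256 = $45,049.

$45,049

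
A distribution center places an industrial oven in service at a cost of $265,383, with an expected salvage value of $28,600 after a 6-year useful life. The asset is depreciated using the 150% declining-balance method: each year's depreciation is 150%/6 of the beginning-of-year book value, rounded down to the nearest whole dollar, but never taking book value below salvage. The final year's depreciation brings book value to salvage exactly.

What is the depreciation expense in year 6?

Depreciable base = $265,383 − $28,600 = $236,783.
Year 1: ⌊$265,383 × 150%/6⌋ = $66,345. Book value $199,038.
Year 2: ⌊$199,038 × 150%/6⌋ = $49,759. Book value $149,279.
Year 3: ⌊$149,279 × 150%/6⌋ = $37,319. Book value $111,960.
Year 4: ⌊$111,960 × 150%/6⌋ = $27,990. Book value $83,970.
Year 5: ⌊$83,970 × 150%/6⌋ = $20,992. Book value $62,978.
Year 6 (final): $62,978 − $28,600 = $34,378. Book value $28,600.

$34,378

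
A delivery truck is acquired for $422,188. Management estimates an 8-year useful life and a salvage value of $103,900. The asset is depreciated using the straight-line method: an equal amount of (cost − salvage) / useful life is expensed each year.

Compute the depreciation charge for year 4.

Depreciable base = $422,188 − $103,900 = $318,288.
Annual expense = $318,288 / 8 = $39,786.

$39,786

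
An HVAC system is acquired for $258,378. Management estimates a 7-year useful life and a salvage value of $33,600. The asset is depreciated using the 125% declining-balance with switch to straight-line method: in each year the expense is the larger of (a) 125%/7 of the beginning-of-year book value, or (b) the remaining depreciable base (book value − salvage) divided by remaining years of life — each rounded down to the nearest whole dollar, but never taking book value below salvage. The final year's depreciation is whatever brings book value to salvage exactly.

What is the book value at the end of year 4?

Depreciable base = $258,378 − $33,600 = $224,778.
Year 1: DB = ⌊$258,378 × 125%/7⌋ = $46,138; SL = ⌊$224,778/7⌋ = $32,111 → take DB $46,138. Book value $212,240.
Year 2: DB = ⌊$212,240 × 125%/7⌋ = $37,900; SL = ⌊$178,640/6⌋ = $29,773 → take DB $37,900. Book value $174,340.
Year 3: DB = ⌊$174,340 × 125%/7⌋ = $31,132; SL = ⌊$140,740/5⌋ = $28,148 → take DB $31,132. Book value $143,208.
Year 4: DB = ⌊$143,208 × 125%/7⌋ = $25,572; SL = ⌊$109,608/4⌋ = $27,402 → take SL $27,402. Book value $115,806.

$115,806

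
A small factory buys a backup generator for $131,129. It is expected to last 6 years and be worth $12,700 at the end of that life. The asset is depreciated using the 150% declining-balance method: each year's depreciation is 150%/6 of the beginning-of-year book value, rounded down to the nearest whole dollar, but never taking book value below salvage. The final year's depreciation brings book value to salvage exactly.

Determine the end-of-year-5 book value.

$31,119

Depreciable base = $131,129 − $12,700 = $118,429.
Year 1: ⌊$131,129 × 150%/6⌋ = $32,782. Book value $98,347.
Year 2: ⌊$98,347 × 150%/6⌋ = $24,586. Book value $73,761.
Year 3: ⌊$73,761 × 150%/6⌋ = $18,440. Book value $55,321.
Year 4: ⌊$55,321 × 150%/6⌋ = $13,830. Book value $41,491.
Year 5: ⌊$41,491 × 150%/6⌋ = $10,372. Book value $31,119.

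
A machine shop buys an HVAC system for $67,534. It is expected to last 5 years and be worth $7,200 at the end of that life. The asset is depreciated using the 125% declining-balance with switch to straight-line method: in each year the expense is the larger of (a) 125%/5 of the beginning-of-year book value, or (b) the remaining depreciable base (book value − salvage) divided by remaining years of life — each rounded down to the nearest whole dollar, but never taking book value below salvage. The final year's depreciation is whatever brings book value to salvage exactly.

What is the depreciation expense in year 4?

Depreciable base = $67,534 − $7,200 = $60,334.
Year 1: DB = ⌊$67,534 × 125%/5⌋ = $16,883; SL = ⌊$60,334/5⌋ = $12,066 → take DB $16,883. Book value $50,651.
Year 2: DB = ⌊$50,651 × 125%/5⌋ = $12,662; SL = ⌊$43,451/4⌋ = $10,862 → take DB $12,662. Book value $37,989.
Year 3: DB = ⌊$37,989 × 125%/5⌋ = $9,497; SL = ⌊$30,789/3⌋ = $10,263 → take SL $10,263. Book value $27,726.
Year 4: DB = ⌊$27,726 × 125%/5⌋ = $6,931; SL = ⌊$20,526/2⌋ = $10,263 → take SL $10,263. Book value $17,463.

$10,263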